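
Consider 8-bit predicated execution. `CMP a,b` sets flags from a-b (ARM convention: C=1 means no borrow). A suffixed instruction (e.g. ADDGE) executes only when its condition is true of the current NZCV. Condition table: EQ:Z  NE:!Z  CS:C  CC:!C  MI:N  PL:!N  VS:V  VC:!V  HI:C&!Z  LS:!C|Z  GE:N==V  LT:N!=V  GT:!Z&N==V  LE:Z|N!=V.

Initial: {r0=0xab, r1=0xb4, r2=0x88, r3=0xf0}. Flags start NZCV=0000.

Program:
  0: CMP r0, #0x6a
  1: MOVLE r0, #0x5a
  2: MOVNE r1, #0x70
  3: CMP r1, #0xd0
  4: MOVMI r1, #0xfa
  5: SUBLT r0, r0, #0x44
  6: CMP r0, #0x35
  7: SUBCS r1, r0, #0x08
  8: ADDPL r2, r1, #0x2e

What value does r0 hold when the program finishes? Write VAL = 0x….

VAL = 0x5a

0: ✓ CMP  NZCV=0011
1: ✓ MOVLE  r0←0x5a
2: ✓ MOVNE  r1←0x70
3: ✓ CMP  NZCV=1001
4: ✓ MOVMI  r1←0xfa
5: · SUBLT
6: ✓ CMP  NZCV=0010
7: ✓ SUBCS  r1←0x52
8: ✓ ADDPL  r2←0x80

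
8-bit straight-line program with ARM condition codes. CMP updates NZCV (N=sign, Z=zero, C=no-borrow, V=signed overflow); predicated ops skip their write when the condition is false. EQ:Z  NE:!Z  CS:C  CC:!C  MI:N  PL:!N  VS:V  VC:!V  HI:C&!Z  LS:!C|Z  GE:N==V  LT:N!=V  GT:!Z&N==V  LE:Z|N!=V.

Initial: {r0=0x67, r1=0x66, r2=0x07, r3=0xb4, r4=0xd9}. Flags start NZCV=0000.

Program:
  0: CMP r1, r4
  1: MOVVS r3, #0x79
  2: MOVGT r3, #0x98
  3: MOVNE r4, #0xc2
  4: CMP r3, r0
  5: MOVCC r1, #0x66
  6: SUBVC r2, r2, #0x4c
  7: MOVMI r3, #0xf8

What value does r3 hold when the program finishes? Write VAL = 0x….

[0] flags=1001 → (cmp)
[1] flags=1001 VS?T → r3=0x79
[2] flags=1001 GT?T → r3=0x98
[3] flags=1001 NE?T → r4=0xc2
[4] flags=0011 → (cmp)
[5] flags=0011 CC?F → skip
[6] flags=0011 VC?F → skip
[7] flags=0011 MI?F → skip

VAL = 0x98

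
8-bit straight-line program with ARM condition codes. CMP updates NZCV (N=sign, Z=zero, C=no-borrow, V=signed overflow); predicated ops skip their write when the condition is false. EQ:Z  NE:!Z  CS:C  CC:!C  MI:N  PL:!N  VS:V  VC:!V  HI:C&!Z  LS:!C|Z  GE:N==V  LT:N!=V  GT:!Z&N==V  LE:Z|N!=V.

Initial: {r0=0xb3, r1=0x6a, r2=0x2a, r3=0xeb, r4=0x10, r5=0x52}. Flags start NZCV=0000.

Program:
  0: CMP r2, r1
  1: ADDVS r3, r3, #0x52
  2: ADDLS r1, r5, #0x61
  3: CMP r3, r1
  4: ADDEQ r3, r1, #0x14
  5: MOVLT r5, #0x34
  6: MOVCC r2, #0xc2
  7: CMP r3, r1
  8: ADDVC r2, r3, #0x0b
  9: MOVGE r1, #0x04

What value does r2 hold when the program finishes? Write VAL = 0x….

VAL = 0xf6

[0] flags=1000 → (cmp)
[1] flags=1000 VS?F → skip
[2] flags=1000 LS?T → r1=0xb3
[3] flags=0010 → (cmp)
[4] flags=0010 EQ?F → skip
[5] flags=0010 LT?F → skip
[6] flags=0010 CC?F → skip
[7] flags=0010 → (cmp)
[8] flags=0010 VC?T → r2=0xf6
[9] flags=0010 GE?T → r1=0x04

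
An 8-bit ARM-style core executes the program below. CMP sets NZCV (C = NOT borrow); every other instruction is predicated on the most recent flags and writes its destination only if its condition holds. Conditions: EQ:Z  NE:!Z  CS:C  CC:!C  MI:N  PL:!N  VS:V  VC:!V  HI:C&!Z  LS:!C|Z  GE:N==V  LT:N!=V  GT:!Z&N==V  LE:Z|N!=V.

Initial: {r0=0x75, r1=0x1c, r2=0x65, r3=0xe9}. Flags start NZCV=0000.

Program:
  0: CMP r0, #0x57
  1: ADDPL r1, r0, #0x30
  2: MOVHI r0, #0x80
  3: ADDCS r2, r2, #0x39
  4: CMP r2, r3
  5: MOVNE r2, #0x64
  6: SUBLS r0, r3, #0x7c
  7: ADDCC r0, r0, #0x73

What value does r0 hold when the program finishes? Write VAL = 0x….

[0] flags=0010 → (cmp)
[1] flags=0010 PL?T → r1=0xa5
[2] flags=0010 HI?T → r0=0x80
[3] flags=0010 CS?T → r2=0x9e
[4] flags=1000 → (cmp)
[5] flags=1000 NE?T → r2=0x64
[6] flags=1000 LS?T → r0=0x6d
[7] flags=1000 CC?T → r0=0xe0

VAL = 0xe0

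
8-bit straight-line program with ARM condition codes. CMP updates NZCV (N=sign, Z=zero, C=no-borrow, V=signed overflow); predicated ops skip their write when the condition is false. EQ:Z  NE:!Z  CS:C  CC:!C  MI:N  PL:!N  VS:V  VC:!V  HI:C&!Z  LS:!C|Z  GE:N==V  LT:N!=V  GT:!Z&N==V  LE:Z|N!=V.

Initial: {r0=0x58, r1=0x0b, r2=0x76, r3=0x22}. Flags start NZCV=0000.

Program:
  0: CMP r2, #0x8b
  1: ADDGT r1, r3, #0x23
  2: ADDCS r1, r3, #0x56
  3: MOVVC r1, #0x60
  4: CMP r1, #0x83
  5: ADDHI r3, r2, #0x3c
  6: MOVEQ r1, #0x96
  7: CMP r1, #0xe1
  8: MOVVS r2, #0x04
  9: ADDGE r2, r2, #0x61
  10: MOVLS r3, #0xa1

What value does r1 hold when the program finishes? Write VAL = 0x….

[0] flags=1001 → (cmp)
[1] flags=1001 GT?T → r1=0x45
[2] flags=1001 CS?F → skip
[3] flags=1001 VC?F → skip
[4] flags=1001 → (cmp)
[5] flags=1001 HI?F → skip
[6] flags=1001 EQ?F → skip
[7] flags=0000 → (cmp)
[8] flags=0000 VS?F → skip
[9] flags=0000 GE?T → r2=0xd7
[10] flags=0000 LS?T → r3=0xa1

VAL = 0x45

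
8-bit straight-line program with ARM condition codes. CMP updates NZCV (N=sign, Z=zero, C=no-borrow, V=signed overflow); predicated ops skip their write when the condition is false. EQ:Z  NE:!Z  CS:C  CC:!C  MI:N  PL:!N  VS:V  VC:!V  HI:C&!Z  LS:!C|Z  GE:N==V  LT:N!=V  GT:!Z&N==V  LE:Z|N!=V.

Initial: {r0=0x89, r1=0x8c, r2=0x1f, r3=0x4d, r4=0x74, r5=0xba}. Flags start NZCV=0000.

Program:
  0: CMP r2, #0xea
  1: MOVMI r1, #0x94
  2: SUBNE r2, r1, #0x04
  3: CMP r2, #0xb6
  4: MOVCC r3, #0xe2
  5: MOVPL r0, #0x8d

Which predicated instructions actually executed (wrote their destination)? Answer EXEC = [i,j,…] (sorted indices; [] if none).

EXEC = [2,4]

[0] flags=0000 → (cmp)
[1] flags=0000 MI?F → skip
[2] flags=0000 NE?T → r2=0x88
[3] flags=1000 → (cmp)
[4] flags=1000 CC?T → r3=0xe2
[5] flags=1000 PL?F → skip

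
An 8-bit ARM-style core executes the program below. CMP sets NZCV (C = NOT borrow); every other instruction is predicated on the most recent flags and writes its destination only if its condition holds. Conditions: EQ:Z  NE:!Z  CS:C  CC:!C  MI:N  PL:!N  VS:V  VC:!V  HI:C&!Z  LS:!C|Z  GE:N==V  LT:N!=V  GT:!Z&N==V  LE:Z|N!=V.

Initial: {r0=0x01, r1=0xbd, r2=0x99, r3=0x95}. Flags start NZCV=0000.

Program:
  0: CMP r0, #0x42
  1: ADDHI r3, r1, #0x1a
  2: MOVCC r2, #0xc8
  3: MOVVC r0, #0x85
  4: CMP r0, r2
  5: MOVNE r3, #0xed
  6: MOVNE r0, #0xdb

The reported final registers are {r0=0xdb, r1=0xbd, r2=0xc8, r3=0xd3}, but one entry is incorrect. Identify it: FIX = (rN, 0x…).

[0] flags=1000 → (cmp)
[1] flags=1000 HI?F → skip
[2] flags=1000 CC?T → r2=0xc8
[3] flags=1000 VC?T → r0=0x85
[4] flags=1000 → (cmp)
[5] flags=1000 NE?T → r3=0xed
[6] flags=1000 NE?T → r0=0xdb

FIX = (r3, 0xed)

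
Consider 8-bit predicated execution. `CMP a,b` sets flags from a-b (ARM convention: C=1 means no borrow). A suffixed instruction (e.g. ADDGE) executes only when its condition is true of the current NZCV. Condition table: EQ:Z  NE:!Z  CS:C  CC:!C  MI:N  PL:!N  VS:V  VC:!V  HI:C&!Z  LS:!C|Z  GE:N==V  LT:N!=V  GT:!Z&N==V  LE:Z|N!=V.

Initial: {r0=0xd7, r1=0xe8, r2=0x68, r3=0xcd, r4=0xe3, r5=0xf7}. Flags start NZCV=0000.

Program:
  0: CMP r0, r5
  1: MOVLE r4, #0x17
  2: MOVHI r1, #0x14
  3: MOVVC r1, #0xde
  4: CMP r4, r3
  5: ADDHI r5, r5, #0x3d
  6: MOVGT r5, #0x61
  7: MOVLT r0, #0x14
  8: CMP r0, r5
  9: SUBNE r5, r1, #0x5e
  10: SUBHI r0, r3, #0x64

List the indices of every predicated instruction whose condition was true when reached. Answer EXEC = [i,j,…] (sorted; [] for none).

[0] flags=1000 → (cmp)
[1] flags=1000 LE?T → r4=0x17
[2] flags=1000 HI?F → skip
[3] flags=1000 VC?T → r1=0xde
[4] flags=0000 → (cmp)
[5] flags=0000 HI?F → skip
[6] flags=0000 GT?T → r5=0x61
[7] flags=0000 LT?F → skip
[8] flags=0011 → (cmp)
[9] flags=0011 NE?T → r5=0x80
[10] flags=0011 HI?T → r0=0x69

EXEC = [1,3,6,9,10]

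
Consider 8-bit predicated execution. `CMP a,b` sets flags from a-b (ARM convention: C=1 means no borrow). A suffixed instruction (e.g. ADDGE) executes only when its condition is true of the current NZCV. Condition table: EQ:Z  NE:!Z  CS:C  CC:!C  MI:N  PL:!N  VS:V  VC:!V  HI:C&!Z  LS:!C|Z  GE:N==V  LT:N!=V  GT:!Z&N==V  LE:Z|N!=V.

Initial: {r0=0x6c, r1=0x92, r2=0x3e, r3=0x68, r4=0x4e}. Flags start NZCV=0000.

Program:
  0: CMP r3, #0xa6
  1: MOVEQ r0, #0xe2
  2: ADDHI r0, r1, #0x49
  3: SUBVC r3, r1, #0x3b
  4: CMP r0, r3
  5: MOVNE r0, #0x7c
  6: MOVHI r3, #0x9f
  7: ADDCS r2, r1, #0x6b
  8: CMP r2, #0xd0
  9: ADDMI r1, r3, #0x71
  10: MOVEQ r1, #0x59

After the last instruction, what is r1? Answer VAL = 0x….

VAL = 0x92

[0] flags=1001 → (cmp)
[1] flags=1001 EQ?F → skip
[2] flags=1001 HI?F → skip
[3] flags=1001 VC?F → skip
[4] flags=0010 → (cmp)
[5] flags=0010 NE?T → r0=0x7c
[6] flags=0010 HI?T → r3=0x9f
[7] flags=0010 CS?T → r2=0xfd
[8] flags=0010 → (cmp)
[9] flags=0010 MI?F → skip
[10] flags=0010 EQ?F → skip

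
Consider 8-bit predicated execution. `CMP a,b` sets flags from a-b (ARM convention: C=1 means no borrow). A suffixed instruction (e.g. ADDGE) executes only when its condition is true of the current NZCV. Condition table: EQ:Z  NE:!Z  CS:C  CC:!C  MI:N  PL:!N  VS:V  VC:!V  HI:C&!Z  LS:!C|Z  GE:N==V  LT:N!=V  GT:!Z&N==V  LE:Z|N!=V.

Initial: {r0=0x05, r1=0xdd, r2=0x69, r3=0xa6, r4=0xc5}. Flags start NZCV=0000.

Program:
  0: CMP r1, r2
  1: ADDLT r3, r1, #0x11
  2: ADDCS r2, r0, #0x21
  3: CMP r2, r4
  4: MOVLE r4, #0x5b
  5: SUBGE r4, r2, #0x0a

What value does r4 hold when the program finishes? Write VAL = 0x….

[0] flags=0011 → (cmp)
[1] flags=0011 LT?T → r3=0xee
[2] flags=0011 CS?T → r2=0x26
[3] flags=0000 → (cmp)
[4] flags=0000 LE?F → skip
[5] flags=0000 GE?T → r4=0x1c

VAL = 0x1c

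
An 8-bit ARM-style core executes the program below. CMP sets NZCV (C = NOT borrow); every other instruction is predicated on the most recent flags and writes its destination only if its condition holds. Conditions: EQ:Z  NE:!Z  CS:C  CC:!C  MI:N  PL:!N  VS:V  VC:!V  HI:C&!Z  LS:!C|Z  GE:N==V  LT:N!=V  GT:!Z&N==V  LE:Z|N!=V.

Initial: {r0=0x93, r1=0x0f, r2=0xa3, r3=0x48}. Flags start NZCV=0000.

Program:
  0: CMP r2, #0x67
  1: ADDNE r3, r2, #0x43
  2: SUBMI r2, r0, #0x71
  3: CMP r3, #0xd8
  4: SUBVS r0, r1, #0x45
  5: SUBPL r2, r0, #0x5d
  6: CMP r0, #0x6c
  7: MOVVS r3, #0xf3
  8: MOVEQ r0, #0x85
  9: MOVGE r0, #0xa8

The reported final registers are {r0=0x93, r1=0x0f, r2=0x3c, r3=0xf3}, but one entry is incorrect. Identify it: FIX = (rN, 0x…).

[0] flags=0011 → (cmp)
[1] flags=0011 NE?T → r3=0xe6
[2] flags=0011 MI?F → skip
[3] flags=0010 → (cmp)
[4] flags=0010 VS?F → skip
[5] flags=0010 PL?T → r2=0x36
[6] flags=0011 → (cmp)
[7] flags=0011 VS?T → r3=0xf3
[8] flags=0011 EQ?F → skip
[9] flags=0011 GE?F → skip

FIX = (r2, 0x36)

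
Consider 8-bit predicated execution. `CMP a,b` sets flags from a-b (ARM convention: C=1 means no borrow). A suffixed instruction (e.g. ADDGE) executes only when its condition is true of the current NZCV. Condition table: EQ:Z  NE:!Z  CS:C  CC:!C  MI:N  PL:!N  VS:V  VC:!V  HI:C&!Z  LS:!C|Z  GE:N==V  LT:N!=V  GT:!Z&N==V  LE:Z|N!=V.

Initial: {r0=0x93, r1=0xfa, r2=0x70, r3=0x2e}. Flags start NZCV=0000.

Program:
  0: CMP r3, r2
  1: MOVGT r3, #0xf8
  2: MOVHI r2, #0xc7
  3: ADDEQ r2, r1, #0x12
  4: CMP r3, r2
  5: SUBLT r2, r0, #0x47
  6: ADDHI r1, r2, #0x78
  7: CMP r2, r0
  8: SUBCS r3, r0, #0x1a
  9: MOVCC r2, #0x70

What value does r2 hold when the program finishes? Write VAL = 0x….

VAL = 0x70

0: ✓ CMP  NZCV=1000
1: · MOVGT
2: · MOVHI
3: · ADDEQ
4: ✓ CMP  NZCV=1000
5: ✓ SUBLT  r2←0x4c
6: · ADDHI
7: ✓ CMP  NZCV=1001
8: · SUBCS
9: ✓ MOVCC  r2←0x70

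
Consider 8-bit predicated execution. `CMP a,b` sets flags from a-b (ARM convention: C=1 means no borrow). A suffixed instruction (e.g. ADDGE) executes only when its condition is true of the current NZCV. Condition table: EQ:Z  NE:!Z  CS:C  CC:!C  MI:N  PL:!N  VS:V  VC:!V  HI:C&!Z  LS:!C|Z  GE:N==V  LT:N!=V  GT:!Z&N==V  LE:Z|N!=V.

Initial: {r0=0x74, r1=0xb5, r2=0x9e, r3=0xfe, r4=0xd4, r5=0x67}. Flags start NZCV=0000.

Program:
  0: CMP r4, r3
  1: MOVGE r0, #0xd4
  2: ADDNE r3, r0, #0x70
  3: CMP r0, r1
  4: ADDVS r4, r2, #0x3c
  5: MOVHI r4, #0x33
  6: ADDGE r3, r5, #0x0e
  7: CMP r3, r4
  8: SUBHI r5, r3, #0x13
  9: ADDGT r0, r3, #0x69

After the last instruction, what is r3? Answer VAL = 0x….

[0] flags=1000 → (cmp)
[1] flags=1000 GE?F → skip
[2] flags=1000 NE?T → r3=0xe4
[3] flags=1001 → (cmp)
[4] flags=1001 VS?T → r4=0xda
[5] flags=1001 HI?F → skip
[6] flags=1001 GE?T → r3=0x75
[7] flags=1001 → (cmp)
[8] flags=1001 HI?F → skip
[9] flags=1001 GT?T → r0=0xde

VAL = 0x75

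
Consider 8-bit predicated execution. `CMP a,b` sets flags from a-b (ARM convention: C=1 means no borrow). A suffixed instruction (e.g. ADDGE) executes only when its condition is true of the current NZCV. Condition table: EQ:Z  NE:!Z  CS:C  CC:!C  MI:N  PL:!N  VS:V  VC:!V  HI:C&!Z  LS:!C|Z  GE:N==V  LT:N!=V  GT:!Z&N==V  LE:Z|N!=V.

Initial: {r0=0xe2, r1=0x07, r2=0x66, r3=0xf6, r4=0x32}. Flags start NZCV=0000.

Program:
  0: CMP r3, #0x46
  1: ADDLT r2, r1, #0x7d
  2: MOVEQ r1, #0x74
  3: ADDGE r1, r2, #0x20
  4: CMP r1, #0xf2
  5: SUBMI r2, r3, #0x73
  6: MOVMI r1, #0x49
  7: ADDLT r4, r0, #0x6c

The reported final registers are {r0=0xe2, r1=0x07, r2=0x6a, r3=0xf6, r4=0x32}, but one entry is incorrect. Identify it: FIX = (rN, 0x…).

FIX = (r2, 0x84)

0: ✓ CMP  NZCV=1010
1: ✓ ADDLT  r2←0x84
2: · MOVEQ
3: · ADDGE
4: ✓ CMP  NZCV=0000
5: · SUBMI
6: · MOVMI
7: · ADDLT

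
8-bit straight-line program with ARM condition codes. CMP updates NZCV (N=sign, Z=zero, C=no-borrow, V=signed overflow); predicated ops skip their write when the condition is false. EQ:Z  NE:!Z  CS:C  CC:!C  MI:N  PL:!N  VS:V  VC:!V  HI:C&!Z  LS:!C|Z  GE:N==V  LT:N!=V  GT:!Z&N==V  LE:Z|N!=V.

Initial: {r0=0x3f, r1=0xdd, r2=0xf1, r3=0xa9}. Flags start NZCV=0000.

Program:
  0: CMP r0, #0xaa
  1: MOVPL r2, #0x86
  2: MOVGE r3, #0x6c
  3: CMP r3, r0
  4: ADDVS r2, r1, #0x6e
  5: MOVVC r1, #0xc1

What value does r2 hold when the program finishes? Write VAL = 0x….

0: ✓ CMP  NZCV=1001
1: · MOVPL
2: ✓ MOVGE  r3←0x6c
3: ✓ CMP  NZCV=0010
4: · ADDVS
5: ✓ MOVVC  r1←0xc1

VAL = 0xf1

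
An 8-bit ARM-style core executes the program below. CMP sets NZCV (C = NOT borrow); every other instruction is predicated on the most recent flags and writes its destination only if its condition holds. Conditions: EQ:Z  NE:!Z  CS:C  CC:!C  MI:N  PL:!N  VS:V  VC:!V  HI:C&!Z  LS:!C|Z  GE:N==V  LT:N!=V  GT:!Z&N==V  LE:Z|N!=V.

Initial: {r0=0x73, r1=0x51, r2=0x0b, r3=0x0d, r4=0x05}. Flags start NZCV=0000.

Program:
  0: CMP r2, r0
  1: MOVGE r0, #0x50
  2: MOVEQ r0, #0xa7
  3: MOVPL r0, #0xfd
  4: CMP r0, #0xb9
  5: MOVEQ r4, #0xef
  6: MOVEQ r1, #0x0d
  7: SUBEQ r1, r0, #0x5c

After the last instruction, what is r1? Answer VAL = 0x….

[0] flags=1000 → (cmp)
[1] flags=1000 GE?F → skip
[2] flags=1000 EQ?F → skip
[3] flags=1000 PL?F → skip
[4] flags=1001 → (cmp)
[5] flags=1001 EQ?F → skip
[6] flags=1001 EQ?F → skip
[7] flags=1001 EQ?F → skip

VAL = 0x51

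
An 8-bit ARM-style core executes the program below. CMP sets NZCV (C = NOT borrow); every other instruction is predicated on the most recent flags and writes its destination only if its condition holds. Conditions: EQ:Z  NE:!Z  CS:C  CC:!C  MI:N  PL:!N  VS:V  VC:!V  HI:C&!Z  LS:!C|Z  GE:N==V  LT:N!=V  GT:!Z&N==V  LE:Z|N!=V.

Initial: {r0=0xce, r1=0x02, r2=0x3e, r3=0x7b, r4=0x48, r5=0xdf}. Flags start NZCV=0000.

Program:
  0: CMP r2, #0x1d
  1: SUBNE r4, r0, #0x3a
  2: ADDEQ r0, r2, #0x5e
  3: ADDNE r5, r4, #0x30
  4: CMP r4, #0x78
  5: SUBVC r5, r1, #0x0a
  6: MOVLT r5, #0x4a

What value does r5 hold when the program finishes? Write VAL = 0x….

0: ✓ CMP  NZCV=0010
1: ✓ SUBNE  r4←0x94
2: · ADDEQ
3: ✓ ADDNE  r5←0xc4
4: ✓ CMP  NZCV=0011
5: · SUBVC
6: ✓ MOVLT  r5←0x4a

VAL = 0x4a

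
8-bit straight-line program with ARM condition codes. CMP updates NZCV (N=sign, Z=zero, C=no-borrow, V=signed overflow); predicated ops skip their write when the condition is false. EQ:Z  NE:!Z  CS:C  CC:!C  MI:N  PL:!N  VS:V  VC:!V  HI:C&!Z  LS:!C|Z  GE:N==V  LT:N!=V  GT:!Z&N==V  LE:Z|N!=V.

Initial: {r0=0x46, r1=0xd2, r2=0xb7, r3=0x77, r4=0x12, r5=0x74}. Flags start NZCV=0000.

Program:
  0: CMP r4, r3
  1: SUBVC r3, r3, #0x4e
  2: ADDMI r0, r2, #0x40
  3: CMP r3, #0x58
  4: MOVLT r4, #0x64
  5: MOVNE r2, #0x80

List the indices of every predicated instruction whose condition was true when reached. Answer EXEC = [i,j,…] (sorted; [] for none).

EXEC = [1,2,4,5]

[0] flags=1000 → (cmp)
[1] flags=1000 VC?T → r3=0x29
[2] flags=1000 MI?T → r0=0xf7
[3] flags=1000 → (cmp)
[4] flags=1000 LT?T → r4=0x64
[5] flags=1000 NE?T → r2=0x80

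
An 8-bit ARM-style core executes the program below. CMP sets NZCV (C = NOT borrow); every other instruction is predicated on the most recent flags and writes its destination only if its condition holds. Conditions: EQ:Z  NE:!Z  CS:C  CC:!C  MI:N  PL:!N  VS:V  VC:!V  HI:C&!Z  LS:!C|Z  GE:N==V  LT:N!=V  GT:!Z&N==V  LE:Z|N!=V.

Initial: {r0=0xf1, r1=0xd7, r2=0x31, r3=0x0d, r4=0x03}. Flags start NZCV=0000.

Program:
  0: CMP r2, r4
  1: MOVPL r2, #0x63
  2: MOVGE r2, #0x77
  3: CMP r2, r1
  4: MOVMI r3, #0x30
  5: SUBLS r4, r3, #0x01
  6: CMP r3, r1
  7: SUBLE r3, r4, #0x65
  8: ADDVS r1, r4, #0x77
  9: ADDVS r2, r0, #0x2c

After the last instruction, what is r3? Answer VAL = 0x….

VAL = 0x30

0: ✓ CMP  NZCV=0010
1: ✓ MOVPL  r2←0x63
2: ✓ MOVGE  r2←0x77
3: ✓ CMP  NZCV=1001
4: ✓ MOVMI  r3←0x30
5: ✓ SUBLS  r4←0x2f
6: ✓ CMP  NZCV=0000
7: · SUBLE
8: · ADDVS
9: · ADDVS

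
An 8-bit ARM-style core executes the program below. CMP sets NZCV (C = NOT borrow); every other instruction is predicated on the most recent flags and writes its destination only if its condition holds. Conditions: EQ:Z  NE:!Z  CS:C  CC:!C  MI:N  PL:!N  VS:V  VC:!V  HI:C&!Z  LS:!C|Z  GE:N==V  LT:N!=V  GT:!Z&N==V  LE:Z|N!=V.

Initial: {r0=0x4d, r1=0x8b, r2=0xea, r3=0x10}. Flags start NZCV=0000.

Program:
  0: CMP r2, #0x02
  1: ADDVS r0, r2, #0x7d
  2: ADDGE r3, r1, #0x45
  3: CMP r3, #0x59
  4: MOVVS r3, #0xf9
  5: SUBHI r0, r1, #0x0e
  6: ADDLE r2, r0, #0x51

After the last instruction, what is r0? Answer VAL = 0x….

VAL = 0x4d

0: ✓ CMP  NZCV=1010
1: · ADDVS
2: · ADDGE
3: ✓ CMP  NZCV=1000
4: · MOVVS
5: · SUBHI
6: ✓ ADDLE  r2←0x9e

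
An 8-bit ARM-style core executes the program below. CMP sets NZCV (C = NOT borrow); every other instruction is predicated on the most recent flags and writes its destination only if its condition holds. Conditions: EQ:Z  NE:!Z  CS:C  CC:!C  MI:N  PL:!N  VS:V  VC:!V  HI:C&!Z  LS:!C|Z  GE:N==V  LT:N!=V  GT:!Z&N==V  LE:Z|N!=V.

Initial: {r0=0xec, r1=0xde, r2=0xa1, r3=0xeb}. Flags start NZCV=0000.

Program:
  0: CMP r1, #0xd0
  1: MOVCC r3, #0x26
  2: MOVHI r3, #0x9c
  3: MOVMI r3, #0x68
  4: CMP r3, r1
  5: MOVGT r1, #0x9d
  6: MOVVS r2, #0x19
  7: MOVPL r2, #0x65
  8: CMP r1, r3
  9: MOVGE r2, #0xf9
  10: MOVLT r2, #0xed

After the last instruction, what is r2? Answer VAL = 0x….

0: ✓ CMP  NZCV=0010
1: · MOVCC
2: ✓ MOVHI  r3←0x9c
3: · MOVMI
4: ✓ CMP  NZCV=1000
5: · MOVGT
6: · MOVVS
7: · MOVPL
8: ✓ CMP  NZCV=0010
9: ✓ MOVGE  r2←0xf9
10: · MOVLT

VAL = 0xf9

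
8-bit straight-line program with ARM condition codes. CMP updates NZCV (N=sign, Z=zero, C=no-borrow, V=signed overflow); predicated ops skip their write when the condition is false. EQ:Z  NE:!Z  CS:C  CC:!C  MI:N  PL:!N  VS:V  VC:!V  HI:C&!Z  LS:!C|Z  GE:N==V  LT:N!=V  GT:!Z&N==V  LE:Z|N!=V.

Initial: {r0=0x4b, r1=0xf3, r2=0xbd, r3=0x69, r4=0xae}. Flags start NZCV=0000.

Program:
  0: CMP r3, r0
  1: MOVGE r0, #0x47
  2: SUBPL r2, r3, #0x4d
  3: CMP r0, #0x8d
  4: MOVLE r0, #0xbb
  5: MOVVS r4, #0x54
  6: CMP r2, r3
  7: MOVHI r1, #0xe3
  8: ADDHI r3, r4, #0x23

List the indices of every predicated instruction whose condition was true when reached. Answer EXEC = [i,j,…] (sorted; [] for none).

0: ✓ CMP  NZCV=0010
1: ✓ MOVGE  r0←0x47
2: ✓ SUBPL  r2←0x1c
3: ✓ CMP  NZCV=1001
4: · MOVLE
5: ✓ MOVVS  r4←0x54
6: ✓ CMP  NZCV=1000
7: · MOVHI
8: · ADDHI

EXEC = [1,2,5]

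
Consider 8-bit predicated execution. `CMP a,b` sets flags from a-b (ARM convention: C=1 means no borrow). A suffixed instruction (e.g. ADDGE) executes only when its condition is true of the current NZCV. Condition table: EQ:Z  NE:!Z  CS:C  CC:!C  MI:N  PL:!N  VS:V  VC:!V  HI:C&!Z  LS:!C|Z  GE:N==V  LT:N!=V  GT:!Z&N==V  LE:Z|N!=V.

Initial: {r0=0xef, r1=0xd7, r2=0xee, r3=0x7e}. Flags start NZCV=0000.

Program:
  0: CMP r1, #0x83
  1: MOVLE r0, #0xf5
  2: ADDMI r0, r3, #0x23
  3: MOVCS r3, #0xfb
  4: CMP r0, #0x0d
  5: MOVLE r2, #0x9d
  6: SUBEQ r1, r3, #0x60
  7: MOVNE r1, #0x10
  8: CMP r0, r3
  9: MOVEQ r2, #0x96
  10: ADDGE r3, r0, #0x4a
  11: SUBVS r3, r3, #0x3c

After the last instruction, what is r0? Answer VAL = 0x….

VAL = 0xef

0: ✓ CMP  NZCV=0010
1: · MOVLE
2: · ADDMI
3: ✓ MOVCS  r3←0xfb
4: ✓ CMP  NZCV=1010
5: ✓ MOVLE  r2←0x9d
6: · SUBEQ
7: ✓ MOVNE  r1←0x10
8: ✓ CMP  NZCV=1000
9: · MOVEQ
10: · ADDGE
11: · SUBVS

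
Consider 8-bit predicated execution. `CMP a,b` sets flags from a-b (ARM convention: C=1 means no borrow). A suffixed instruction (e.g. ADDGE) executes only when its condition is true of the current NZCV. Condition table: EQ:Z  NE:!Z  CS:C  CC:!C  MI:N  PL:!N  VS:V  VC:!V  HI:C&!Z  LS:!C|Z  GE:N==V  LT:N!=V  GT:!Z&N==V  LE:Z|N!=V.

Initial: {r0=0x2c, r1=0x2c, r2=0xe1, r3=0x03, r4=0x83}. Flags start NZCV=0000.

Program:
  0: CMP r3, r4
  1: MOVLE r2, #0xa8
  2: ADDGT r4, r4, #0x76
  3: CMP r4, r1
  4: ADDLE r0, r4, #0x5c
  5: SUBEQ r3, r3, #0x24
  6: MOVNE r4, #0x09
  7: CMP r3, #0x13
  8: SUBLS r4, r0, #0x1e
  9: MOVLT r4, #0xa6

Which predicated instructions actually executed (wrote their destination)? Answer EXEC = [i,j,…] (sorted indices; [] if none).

EXEC = [2,4,6,8,9]

[0] flags=1001 → (cmp)
[1] flags=1001 LE?F → skip
[2] flags=1001 GT?T → r4=0xf9
[3] flags=1010 → (cmp)
[4] flags=1010 LE?T → r0=0x55
[5] flags=1010 EQ?F → skip
[6] flags=1010 NE?T → r4=0x09
[7] flags=1000 → (cmp)
[8] flags=1000 LS?T → r4=0x37
[9] flags=1000 LT?T → r4=0xa6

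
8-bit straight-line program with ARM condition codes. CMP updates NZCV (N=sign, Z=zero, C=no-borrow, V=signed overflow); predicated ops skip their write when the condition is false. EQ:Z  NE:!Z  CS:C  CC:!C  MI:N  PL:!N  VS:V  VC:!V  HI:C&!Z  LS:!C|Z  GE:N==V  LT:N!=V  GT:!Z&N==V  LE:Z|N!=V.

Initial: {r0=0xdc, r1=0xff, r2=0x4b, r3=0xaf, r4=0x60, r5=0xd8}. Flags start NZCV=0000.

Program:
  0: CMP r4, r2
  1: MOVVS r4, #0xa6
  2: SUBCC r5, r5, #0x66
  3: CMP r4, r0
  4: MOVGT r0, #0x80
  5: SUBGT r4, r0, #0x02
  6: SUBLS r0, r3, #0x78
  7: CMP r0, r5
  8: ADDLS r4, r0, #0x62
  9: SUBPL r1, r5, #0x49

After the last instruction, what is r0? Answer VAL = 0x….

VAL = 0x37

0: ✓ CMP  NZCV=0010
1: · MOVVS
2: · SUBCC
3: ✓ CMP  NZCV=1001
4: ✓ MOVGT  r0←0x80
5: ✓ SUBGT  r4←0x7e
6: ✓ SUBLS  r0←0x37
7: ✓ CMP  NZCV=0000
8: ✓ ADDLS  r4←0x99
9: ✓ SUBPL  r1←0x8f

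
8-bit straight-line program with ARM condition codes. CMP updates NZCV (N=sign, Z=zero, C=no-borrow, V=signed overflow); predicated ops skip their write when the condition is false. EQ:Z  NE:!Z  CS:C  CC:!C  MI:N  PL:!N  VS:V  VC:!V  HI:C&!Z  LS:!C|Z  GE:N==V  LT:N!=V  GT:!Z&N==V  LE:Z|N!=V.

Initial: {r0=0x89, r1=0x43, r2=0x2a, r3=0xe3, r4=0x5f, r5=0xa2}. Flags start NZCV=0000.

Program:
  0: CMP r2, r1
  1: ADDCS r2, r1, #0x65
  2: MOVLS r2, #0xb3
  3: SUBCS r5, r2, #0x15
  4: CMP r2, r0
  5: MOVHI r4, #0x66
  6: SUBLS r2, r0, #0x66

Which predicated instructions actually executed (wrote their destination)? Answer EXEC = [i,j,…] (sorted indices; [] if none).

0: ✓ CMP  NZCV=1000
1: · ADDCS
2: ✓ MOVLS  r2←0xb3
3: · SUBCS
4: ✓ CMP  NZCV=0010
5: ✓ MOVHI  r4←0x66
6: · SUBLS

EXEC = [2,5]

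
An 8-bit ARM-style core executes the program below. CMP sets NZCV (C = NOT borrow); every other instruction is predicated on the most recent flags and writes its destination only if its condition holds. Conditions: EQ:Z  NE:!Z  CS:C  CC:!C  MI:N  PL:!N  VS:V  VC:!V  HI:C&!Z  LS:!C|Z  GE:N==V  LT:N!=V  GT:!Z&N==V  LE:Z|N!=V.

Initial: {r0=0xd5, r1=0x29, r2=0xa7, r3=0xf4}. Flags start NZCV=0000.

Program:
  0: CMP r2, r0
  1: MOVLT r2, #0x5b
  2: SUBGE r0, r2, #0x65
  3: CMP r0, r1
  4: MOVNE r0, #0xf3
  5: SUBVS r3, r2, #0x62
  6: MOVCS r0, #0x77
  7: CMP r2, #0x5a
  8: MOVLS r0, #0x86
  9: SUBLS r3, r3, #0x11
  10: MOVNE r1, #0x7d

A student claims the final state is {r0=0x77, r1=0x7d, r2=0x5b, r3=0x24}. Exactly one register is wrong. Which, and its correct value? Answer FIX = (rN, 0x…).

FIX = (r3, 0xf4)

[0] flags=1000 → (cmp)
[1] flags=1000 LT?T → r2=0x5b
[2] flags=1000 GE?F → skip
[3] flags=1010 → (cmp)
[4] flags=1010 NE?T → r0=0xf3
[5] flags=1010 VS?F → skip
[6] flags=1010 CS?T → r0=0x77
[7] flags=0010 → (cmp)
[8] flags=0010 LS?F → skip
[9] flags=0010 LS?F → skip
[10] flags=0010 NE?T → r1=0x7d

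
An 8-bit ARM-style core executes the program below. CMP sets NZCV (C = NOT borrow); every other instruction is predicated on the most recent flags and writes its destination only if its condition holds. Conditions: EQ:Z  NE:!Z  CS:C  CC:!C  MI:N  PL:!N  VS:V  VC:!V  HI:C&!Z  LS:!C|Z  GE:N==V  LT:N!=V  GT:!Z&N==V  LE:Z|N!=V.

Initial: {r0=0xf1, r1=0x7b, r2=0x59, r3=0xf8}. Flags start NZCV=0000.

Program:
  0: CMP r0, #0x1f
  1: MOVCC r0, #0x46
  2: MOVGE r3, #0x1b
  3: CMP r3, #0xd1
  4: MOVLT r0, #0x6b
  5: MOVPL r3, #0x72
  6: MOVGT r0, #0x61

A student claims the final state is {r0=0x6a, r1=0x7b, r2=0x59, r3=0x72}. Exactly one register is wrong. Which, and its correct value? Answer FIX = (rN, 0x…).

FIX = (r0, 0x61)

[0] flags=1010 → (cmp)
[1] flags=1010 CC?F → skip
[2] flags=1010 GE?F → skip
[3] flags=0010 → (cmp)
[4] flags=0010 LT?F → skip
[5] flags=0010 PL?T → r3=0x72
[6] flags=0010 GT?T → r0=0x61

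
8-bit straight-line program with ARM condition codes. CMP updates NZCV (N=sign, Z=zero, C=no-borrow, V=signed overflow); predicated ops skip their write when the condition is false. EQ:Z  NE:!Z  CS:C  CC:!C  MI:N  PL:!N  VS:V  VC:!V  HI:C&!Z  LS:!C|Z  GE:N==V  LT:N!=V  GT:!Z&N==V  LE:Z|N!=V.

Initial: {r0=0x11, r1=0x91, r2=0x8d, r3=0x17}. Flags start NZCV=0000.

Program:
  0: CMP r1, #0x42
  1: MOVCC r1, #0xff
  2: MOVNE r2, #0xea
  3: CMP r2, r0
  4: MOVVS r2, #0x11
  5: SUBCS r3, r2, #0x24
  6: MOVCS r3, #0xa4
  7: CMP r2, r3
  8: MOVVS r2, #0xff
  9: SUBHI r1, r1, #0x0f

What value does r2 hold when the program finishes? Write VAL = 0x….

[0] flags=0011 → (cmp)
[1] flags=0011 CC?F → skip
[2] flags=0011 NE?T → r2=0xea
[3] flags=1010 → (cmp)
[4] flags=1010 VS?F → skip
[5] flags=1010 CS?T → r3=0xc6
[6] flags=1010 CS?T → r3=0xa4
[7] flags=0010 → (cmp)
[8] flags=0010 VS?F → skip
[9] flags=0010 HI?T → r1=0x82

VAL = 0xea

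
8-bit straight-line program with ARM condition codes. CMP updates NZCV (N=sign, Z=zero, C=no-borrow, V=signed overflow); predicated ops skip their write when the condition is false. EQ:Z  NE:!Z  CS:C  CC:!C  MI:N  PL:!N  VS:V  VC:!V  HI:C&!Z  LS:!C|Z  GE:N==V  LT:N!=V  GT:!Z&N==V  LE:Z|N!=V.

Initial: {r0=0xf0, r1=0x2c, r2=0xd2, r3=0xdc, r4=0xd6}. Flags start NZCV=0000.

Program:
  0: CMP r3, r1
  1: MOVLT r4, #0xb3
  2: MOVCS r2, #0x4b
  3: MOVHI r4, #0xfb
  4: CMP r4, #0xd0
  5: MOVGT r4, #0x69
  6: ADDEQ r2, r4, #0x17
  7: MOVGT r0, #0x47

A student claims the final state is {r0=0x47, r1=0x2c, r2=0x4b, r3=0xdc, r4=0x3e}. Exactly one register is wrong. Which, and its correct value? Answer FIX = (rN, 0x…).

FIX = (r4, 0x69)

0: ✓ CMP  NZCV=1010
1: ✓ MOVLT  r4←0xb3
2: ✓ MOVCS  r2←0x4b
3: ✓ MOVHI  r4←0xfb
4: ✓ CMP  NZCV=0010
5: ✓ MOVGT  r4←0x69
6: · ADDEQ
7: ✓ MOVGT  r0←0x47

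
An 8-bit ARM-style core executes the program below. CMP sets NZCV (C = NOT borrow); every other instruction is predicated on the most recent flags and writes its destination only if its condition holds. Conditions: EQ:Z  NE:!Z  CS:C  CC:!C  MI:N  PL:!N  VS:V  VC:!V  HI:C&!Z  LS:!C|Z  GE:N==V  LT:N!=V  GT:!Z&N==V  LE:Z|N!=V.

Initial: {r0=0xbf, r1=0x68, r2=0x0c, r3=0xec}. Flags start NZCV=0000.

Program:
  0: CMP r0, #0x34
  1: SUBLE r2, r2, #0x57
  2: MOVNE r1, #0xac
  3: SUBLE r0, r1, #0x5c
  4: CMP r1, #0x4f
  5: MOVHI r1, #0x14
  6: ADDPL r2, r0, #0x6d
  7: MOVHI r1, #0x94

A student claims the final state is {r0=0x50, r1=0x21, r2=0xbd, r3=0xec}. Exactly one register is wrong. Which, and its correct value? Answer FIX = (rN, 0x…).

[0] flags=1010 → (cmp)
[1] flags=1010 LE?T → r2=0xb5
[2] flags=1010 NE?T → r1=0xac
[3] flags=1010 LE?T → r0=0x50
[4] flags=0011 → (cmp)
[5] flags=0011 HI?T → r1=0x14
[6] flags=0011 PL?T → r2=0xbd
[7] flags=0011 HI?T → r1=0x94

FIX = (r1, 0x94)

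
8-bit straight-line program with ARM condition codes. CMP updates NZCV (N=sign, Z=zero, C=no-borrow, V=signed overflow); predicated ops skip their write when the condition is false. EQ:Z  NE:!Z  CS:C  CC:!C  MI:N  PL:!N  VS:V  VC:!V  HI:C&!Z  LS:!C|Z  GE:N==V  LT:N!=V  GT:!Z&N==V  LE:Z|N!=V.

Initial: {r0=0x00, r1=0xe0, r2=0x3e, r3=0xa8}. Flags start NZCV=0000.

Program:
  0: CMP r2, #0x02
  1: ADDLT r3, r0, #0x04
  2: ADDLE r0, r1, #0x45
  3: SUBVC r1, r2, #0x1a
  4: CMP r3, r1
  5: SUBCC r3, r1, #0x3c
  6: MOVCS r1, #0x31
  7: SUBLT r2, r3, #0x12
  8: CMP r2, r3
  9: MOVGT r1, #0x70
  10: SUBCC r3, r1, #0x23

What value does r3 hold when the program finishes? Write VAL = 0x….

VAL = 0x0e

0: ✓ CMP  NZCV=0010
1: · ADDLT
2: · ADDLE
3: ✓ SUBVC  r1←0x24
4: ✓ CMP  NZCV=1010
5: · SUBCC
6: ✓ MOVCS  r1←0x31
7: ✓ SUBLT  r2←0x96
8: ✓ CMP  NZCV=1000
9: · MOVGT
10: ✓ SUBCC  r3←0x0e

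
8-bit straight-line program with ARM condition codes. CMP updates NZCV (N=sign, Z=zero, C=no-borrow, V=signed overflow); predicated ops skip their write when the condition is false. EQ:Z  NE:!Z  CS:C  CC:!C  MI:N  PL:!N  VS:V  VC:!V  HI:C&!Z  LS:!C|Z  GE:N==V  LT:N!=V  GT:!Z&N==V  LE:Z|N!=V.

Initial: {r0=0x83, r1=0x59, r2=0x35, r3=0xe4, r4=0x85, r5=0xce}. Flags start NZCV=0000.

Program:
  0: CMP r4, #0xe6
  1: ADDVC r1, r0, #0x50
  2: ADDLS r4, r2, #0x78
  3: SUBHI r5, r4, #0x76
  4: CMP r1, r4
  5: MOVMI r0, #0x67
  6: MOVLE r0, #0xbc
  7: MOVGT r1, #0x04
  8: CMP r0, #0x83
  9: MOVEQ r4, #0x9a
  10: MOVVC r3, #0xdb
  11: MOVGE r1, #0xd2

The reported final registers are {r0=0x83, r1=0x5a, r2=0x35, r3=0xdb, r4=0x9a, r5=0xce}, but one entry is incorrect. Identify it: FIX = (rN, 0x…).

0: ✓ CMP  NZCV=1000
1: ✓ ADDVC  r1←0xd3
2: ✓ ADDLS  r4←0xad
3: · SUBHI
4: ✓ CMP  NZCV=0010
5: · MOVMI
6: · MOVLE
7: ✓ MOVGT  r1←0x04
8: ✓ CMP  NZCV=0110
9: ✓ MOVEQ  r4←0x9a
10: ✓ MOVVC  r3←0xdb
11: ✓ MOVGE  r1←0xd2

FIX = (r1, 0xd2)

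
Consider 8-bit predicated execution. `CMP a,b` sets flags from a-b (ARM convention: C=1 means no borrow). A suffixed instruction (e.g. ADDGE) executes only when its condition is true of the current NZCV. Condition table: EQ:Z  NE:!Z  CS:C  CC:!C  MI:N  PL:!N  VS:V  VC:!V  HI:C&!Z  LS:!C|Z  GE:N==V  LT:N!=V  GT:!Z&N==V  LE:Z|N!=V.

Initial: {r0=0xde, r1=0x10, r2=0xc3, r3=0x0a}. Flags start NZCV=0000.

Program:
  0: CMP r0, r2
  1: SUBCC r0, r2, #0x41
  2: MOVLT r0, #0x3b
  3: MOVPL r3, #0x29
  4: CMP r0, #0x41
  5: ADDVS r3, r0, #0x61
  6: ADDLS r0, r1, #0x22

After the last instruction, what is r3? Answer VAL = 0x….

VAL = 0x29

[0] flags=0010 → (cmp)
[1] flags=0010 CC?F → skip
[2] flags=0010 LT?F → skip
[3] flags=0010 PL?T → r3=0x29
[4] flags=1010 → (cmp)
[5] flags=1010 VS?F → skip
[6] flags=1010 LS?F → skip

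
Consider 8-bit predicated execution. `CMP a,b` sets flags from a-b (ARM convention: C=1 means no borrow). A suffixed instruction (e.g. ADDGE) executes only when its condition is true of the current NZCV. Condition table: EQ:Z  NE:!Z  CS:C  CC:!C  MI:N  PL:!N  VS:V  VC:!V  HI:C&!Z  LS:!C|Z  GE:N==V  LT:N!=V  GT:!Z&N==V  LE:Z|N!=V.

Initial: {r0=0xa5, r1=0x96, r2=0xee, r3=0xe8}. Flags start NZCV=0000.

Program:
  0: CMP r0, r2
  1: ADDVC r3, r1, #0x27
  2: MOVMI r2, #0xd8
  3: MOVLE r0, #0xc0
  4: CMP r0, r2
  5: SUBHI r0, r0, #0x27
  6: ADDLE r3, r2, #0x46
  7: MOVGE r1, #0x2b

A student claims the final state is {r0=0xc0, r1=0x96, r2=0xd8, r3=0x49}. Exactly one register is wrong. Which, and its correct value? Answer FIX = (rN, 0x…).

[0] flags=1000 → (cmp)
[1] flags=1000 VC?T → r3=0xbd
[2] flags=1000 MI?T → r2=0xd8
[3] flags=1000 LE?T → r0=0xc0
[4] flags=1000 → (cmp)
[5] flags=1000 HI?F → skip
[6] flags=1000 LE?T → r3=0x1e
[7] flags=1000 GE?F → skip

FIX = (r3, 0x1e)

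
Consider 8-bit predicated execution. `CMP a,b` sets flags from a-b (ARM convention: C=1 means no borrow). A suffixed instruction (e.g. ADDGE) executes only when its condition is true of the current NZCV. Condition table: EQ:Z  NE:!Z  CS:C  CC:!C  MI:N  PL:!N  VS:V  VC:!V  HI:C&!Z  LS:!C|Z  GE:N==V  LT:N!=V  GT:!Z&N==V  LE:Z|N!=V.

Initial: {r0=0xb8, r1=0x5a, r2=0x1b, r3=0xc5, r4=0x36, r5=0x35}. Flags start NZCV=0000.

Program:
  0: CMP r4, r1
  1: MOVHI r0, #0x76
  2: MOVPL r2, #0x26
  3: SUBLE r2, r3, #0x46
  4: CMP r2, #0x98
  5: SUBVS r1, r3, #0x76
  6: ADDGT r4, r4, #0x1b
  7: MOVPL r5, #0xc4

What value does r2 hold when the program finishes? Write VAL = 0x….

VAL = 0x7f

[0] flags=1000 → (cmp)
[1] flags=1000 HI?F → skip
[2] flags=1000 PL?F → skip
[3] flags=1000 LE?T → r2=0x7f
[4] flags=1001 → (cmp)
[5] flags=1001 VS?T → r1=0x4f
[6] flags=1001 GT?T → r4=0x51
[7] flags=1001 PL?F → skip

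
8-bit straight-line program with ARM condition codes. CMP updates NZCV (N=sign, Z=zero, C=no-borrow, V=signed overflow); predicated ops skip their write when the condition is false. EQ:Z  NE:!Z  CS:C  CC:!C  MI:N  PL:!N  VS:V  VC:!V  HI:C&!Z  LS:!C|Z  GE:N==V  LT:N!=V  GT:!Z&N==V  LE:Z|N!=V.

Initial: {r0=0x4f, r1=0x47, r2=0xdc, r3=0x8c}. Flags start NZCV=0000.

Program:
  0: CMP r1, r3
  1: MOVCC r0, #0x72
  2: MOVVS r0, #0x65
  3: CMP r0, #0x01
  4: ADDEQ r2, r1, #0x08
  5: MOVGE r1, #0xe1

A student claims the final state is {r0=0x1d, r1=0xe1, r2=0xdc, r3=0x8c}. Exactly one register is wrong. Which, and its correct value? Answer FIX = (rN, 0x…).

0: ✓ CMP  NZCV=1001
1: ✓ MOVCC  r0←0x72
2: ✓ MOVVS  r0←0x65
3: ✓ CMP  NZCV=0010
4: · ADDEQ
5: ✓ MOVGE  r1←0xe1

FIX = (r0, 0x65)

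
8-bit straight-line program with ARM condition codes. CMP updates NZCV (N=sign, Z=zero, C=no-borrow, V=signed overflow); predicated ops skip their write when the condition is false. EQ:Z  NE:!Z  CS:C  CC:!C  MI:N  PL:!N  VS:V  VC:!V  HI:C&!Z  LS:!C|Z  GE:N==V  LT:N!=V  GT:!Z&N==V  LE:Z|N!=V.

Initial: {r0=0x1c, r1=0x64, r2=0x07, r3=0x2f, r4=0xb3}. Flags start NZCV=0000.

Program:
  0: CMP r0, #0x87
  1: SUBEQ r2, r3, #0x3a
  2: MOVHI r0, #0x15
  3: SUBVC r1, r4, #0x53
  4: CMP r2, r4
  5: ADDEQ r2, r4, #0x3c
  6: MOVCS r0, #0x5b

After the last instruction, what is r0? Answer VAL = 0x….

0: ✓ CMP  NZCV=1001
1: · SUBEQ
2: · MOVHI
3: · SUBVC
4: ✓ CMP  NZCV=0000
5: · ADDEQ
6: · MOVCS

VAL = 0x1c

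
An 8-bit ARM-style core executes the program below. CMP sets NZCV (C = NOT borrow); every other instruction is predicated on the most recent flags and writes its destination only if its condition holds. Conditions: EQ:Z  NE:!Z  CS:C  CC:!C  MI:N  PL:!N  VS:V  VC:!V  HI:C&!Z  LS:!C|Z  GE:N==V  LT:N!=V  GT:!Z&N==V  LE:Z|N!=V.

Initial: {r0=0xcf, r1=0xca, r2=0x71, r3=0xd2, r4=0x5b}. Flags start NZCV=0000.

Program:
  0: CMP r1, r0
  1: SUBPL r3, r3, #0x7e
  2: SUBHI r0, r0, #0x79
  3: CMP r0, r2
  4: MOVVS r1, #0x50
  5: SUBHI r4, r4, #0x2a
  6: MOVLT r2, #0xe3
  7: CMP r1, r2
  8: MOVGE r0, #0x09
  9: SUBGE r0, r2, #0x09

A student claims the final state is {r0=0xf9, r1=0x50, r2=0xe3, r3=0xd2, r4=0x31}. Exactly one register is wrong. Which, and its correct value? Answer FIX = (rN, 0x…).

0: ✓ CMP  NZCV=1000
1: · SUBPL
2: · SUBHI
3: ✓ CMP  NZCV=0011
4: ✓ MOVVS  r1←0x50
5: ✓ SUBHI  r4←0x31
6: ✓ MOVLT  r2←0xe3
7: ✓ CMP  NZCV=0000
8: ✓ MOVGE  r0←0x09
9: ✓ SUBGE  r0←0xda

FIX = (r0, 0xda)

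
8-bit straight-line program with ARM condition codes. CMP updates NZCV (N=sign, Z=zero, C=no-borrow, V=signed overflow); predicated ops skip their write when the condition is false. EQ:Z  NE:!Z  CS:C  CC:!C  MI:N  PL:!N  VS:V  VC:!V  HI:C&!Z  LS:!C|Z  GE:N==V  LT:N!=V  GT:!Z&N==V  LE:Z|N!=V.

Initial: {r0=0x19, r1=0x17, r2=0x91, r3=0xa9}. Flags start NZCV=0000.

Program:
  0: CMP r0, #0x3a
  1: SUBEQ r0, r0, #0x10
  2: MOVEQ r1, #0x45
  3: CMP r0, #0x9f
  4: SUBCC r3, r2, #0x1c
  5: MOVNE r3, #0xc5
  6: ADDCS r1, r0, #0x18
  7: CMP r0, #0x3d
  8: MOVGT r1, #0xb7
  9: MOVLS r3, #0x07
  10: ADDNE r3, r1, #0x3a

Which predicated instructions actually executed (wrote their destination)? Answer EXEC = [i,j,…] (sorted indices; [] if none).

0: ✓ CMP  NZCV=1000
1: · SUBEQ
2: · MOVEQ
3: ✓ CMP  NZCV=0000
4: ✓ SUBCC  r3←0x75
5: ✓ MOVNE  r3←0xc5
6: · ADDCS
7: ✓ CMP  NZCV=1000
8: · MOVGT
9: ✓ MOVLS  r3←0x07
10: ✓ ADDNE  r3←0x51

EXEC = [4,5,9,10]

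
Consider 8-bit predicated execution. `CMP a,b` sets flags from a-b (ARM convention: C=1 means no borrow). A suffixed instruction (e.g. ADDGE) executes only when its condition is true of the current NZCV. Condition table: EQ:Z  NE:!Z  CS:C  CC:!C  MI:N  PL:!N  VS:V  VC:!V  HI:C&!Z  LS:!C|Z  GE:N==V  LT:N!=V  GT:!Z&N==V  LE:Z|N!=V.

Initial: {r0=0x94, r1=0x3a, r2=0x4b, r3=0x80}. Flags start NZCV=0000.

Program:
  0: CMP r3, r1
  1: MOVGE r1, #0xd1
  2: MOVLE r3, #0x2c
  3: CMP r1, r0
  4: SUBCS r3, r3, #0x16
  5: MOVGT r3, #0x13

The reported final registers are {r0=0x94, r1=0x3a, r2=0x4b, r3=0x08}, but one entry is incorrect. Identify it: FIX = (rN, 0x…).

FIX = (r3, 0x13)

[0] flags=0011 → (cmp)
[1] flags=0011 GE?F → skip
[2] flags=0011 LE?T → r3=0x2c
[3] flags=1001 → (cmp)
[4] flags=1001 CS?F → skip
[5] flags=1001 GT?T → r3=0x13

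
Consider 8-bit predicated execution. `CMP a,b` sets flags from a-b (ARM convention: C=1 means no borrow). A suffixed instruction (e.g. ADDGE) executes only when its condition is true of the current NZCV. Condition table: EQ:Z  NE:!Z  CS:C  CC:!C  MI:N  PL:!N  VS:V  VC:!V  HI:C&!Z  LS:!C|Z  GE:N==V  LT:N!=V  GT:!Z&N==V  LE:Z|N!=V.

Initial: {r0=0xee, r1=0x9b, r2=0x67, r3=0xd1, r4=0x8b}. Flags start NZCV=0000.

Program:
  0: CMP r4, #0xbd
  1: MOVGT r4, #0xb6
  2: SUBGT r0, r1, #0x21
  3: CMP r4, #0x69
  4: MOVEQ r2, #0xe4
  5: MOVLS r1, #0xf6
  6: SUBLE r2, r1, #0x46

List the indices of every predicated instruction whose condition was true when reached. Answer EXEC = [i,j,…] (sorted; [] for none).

EXEC = [6]

[0] flags=1000 → (cmp)
[1] flags=1000 GT?F → skip
[2] flags=1000 GT?F → skip
[3] flags=0011 → (cmp)
[4] flags=0011 EQ?F → skip
[5] flags=0011 LS?F → skip
[6] flags=0011 LE?T → r2=0x55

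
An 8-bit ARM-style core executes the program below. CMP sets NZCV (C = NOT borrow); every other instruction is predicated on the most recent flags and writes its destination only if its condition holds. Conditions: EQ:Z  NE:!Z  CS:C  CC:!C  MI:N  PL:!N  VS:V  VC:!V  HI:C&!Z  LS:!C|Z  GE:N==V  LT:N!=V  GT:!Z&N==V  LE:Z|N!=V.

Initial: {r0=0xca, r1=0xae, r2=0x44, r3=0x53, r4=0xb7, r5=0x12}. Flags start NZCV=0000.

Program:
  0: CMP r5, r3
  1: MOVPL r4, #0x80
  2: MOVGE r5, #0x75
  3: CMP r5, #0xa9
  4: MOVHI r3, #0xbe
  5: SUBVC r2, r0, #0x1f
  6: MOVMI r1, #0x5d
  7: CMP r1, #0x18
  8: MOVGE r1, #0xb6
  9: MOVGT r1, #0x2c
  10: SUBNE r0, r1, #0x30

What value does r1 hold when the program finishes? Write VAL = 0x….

0: ✓ CMP  NZCV=1000
1: · MOVPL
2: · MOVGE
3: ✓ CMP  NZCV=0000
4: · MOVHI
5: ✓ SUBVC  r2←0xab
6: · MOVMI
7: ✓ CMP  NZCV=1010
8: · MOVGE
9: · MOVGT
10: ✓ SUBNE  r0←0x7e

VAL = 0xae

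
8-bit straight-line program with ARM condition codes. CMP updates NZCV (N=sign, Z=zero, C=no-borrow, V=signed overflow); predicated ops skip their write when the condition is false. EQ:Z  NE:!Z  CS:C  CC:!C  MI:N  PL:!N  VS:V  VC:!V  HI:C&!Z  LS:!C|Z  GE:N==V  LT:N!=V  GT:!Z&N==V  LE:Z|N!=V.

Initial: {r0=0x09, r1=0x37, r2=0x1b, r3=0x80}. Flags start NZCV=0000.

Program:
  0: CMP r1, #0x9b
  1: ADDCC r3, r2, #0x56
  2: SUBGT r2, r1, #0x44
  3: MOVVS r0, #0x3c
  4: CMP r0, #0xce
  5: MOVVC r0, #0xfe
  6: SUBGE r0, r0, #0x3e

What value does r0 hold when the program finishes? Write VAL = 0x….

VAL = 0xc0

0: ✓ CMP  NZCV=1001
1: ✓ ADDCC  r3←0x71
2: ✓ SUBGT  r2←0xf3
3: ✓ MOVVS  r0←0x3c
4: ✓ CMP  NZCV=0000
5: ✓ MOVVC  r0←0xfe
6: ✓ SUBGE  r0←0xc0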